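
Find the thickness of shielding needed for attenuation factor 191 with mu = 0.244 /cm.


x = ln(factor) / mu
x = ln(191) / 0.244
x = 21.526 cm

21.526


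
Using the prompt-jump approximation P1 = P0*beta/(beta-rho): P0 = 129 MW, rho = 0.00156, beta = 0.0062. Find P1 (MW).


P1/P0 = beta / (beta - rho)
P1/P0 = 0.0062 / (0.0062 - 0.00156) = 1.336207
P1 = 129 * 1.336207 = 172.37 MW

172.37


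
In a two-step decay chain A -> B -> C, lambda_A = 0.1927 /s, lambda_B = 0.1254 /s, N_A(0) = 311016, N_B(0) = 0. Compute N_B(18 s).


N_B(t) = lambda_A * N_A0 / (lambda_B - lambda_A) * [exp(-lambda_A*t) - exp(-lambda_B*t)]
exp(-0.1927*18) = 0.03116063; exp(-0.1254*18) = 0.1046431
N_B = 0.1927 * 311016 / (0.1254 - 0.1927) * (0.03116063 - 0.1046431)
N_B = 65438

65438


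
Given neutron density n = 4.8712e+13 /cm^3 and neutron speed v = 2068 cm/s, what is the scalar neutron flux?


phi = n * v
phi = 4.8712e+13 * 2068
phi = 1.0074e+17 /cm^2/s

1.0074e+17


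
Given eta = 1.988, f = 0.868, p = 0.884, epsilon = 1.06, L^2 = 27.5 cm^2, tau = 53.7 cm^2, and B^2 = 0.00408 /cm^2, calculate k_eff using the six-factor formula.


k_inf = eta*f*p*eps = 1.988*0.868*0.884*1.06 = 1.616941
P_TNL = 1/(1 + L^2*B^2) = 1/(1 + 27.5*0.00408) = 0.8991189
P_FNL = exp(-B^2*tau) = exp(-0.00408*53.7) = 0.8032446
k_eff = k_inf * P_TNL * P_FNL = 1.616941 * 0.8991189 * 0.8032446
k_eff = 1.1678

1.1678


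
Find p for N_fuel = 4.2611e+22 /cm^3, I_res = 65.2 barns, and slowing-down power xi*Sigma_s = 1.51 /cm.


p = exp(-N * I * 1e-24 / (xi*Sigma_s))
p = exp(-4.2611e+22 * 65.2 * 1e-24 / 1.51)
p = 0.15883

0.15883


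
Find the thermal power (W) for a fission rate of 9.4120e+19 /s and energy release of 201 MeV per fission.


P = fission_rate * E_MeV * 1.602e-13
P = 9.4120e+19 * 201 * 1.602e-13
P = 3.0307e+09 W

3.0307e+09


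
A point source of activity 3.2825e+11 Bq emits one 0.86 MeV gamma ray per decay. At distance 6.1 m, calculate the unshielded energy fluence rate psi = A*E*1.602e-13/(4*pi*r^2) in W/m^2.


psi = A * E * 1.602e-13 / (4*pi*r^2)
psi = 3.2825e+11 * 0.86 * 1.602e-13 / (4*pi*6.1^2)
psi = 9.6716e-05 W/m^2

9.6716e-05


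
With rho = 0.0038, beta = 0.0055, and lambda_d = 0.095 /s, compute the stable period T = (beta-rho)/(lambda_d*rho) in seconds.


T = (beta - rho) / (lambda_d * rho)
T = (0.0055 - 0.0038) / (0.095 * 0.0038)
T = 4.7091 s

4.7091


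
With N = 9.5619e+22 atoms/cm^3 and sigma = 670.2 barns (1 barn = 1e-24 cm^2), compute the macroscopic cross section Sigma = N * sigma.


Sigma = N * sigma_barns * 1e-24
Sigma = 9.5619e+22 * 670.2 * 1e-24
Sigma = 64.084 /cm

64.084


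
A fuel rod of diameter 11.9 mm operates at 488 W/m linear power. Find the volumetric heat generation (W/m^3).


r = D / 2 / 1000 = 11.9 / 2 / 1000 = 0.00595 m
q''' = q' / (pi * r^2)
q''' = 488 / (pi * 0.00595^2)
q''' = 4.3877e+06 W/m^3

4.3877e+06


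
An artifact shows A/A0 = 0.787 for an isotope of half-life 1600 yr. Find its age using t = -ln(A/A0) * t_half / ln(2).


lambda = ln(2) / t_half = ln(2) / 1600 = 4.332170e-04 /yr
t = -ln(A/A0) / lambda
t = -ln(0.787) / 4.332170e-04
t = 552.90 yr

552.90


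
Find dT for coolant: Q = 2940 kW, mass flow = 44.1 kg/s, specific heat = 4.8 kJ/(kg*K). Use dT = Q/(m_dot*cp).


dT = Q / (m_dot * cp)
dT = 2940 / (44.1 * 4.8)
dT = 13.889 C

13.889


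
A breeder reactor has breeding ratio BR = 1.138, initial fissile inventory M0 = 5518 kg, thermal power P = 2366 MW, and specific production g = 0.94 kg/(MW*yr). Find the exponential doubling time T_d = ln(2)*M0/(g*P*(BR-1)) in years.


Breeding gain G = BR - 1 = 1.138 - 1 = 0.138
Fissile production rate = g * P * G = 0.94 * 2366 * 0.138 = 306.91752 kg/yr
T_d = ln(2) * M0 / (g * P * G)
T_d = ln(2) * 5518 / 306.91752 = 12.462 yr

12.462


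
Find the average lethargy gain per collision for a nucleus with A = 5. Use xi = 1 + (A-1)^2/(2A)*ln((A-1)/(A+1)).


xi = 1 + (A-1)^2/(2A) * ln((A-1)/(A+1))
xi = 1 + (5-1)^2/(2*5) * ln((5-1)/(5 +1))
xi = 0.35126

0.35126


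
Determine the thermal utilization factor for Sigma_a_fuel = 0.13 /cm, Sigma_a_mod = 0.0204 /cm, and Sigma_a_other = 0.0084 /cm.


f = Sigma_a_fuel / (Sigma_a_fuel + Sigma_a_mod + Sigma_a_other)
f = 0.13 / (0.13 + 0.0204 + 0.0084)
f = 0.81864

0.81864


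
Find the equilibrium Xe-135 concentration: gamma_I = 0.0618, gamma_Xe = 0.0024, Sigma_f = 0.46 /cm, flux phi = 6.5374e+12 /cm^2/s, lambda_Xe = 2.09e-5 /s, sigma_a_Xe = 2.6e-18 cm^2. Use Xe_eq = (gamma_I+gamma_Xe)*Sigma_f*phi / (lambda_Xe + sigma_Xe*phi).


Xe_eq = (gamma_I + gamma_Xe) * Sigma_f * phi / (lambda_Xe + sigma_Xe * phi)
Numerator = (0.0618 + 0.0024) * 0.46 * 6.5374e+12 = 1.930625e+11
Denominator = 2.09e-5 + 2.6e-18 * 6.5374e+12 = 3.789724e-05
Xe_eq = 1.930625e+11 / 3.789724e-05 = 5.0944e+15 /cm^3

5.0944e+15


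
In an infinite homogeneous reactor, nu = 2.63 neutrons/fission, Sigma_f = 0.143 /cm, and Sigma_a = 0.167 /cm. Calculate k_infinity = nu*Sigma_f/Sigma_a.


k_inf = nu * Sigma_f / Sigma_a
k_inf = 2.63 * 0.143 / 0.167
k_inf = 2.2520

2.2520


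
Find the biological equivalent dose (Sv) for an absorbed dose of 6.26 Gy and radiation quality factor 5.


H = D * Q
H = 6.26 * 5
H = 31.300 Sv

31.300


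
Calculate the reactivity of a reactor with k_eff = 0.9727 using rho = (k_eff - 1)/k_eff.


rho = (k_eff - 1) / k_eff
rho = (0.9727 - 1) / 0.9727
rho = -0.028066

-0.028066


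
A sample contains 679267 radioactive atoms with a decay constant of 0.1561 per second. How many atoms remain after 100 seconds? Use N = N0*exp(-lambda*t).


N = N0 * exp(-lambda * t)
N = 679267 * exp(-0.1561 * 100)
N = 0.11290

0.11290


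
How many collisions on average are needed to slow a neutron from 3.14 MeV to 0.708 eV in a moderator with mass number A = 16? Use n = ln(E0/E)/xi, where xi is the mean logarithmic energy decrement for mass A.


xi = 1 + (A-1)^2/(2A)*ln((A-1)/(A+1)) = 0.1199467 (for A = 16)
n = ln(E0/E) / xi
n = ln(3.14e6 / 0.708) / 0.1199467
n = ln(4.435028e+06) / 0.1199467 = 127.60

127.60


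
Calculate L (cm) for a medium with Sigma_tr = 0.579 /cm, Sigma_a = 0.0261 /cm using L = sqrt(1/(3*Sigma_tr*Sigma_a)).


D = 1 / (3 * Sigma_tr) = 1 / (3 * 0.579) = 0.5757052 cm
L = sqrt(D / Sigma_a)
L = sqrt(0.5757052 / 0.0261)
L = 4.6966 cm

4.6966


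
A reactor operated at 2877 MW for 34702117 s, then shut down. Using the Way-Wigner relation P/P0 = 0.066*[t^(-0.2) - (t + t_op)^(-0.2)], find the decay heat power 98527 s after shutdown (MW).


P/P0 = 0.066 * [t^(-0.2) - (t + t_op)^(-0.2)]
P/P0 = 0.066 * [98527^(-0.2) - (98527 + 34702117)^(-0.2)]
P/P0 = 0.066 * [0.1002972 - 0.03102291] = 0.004572103
P = 2877 * 0.004572103 = 13.154 MW

13.154


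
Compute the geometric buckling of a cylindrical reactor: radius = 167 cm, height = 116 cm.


B^2 = (2.405/R)^2 + (pi/H)^2
B^2 = (2.405/167)^2 + (pi/116)^2
B^2 = 9.4087e-04 /cm^2

9.4087e-04


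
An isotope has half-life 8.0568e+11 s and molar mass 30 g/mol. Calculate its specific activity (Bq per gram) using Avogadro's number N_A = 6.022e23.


lambda = ln(2) / t_half = ln(2) / 8.0568e+11 = 8.603257e-13 /s
SA = lambda * N_A / M
SA = 8.603257e-13 * 6.022e23 / 30
SA = 1.7270e+10 Bq/g

1.7270e+10


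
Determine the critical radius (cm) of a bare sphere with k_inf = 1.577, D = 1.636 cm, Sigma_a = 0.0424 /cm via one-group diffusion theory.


L^2 = D / Sigma_a = 1.636 / 0.0424 = 38.58491 cm^2
B_m^2 = (k_inf - 1) / L^2 = (1.577 - 1) / 38.58491 = 0.01495403 /cm^2
For a bare sphere: B_g = pi/R, so R_c = pi / sqrt(B_m^2)
R_c = pi / sqrt(0.01495403) = 25.690 cm

25.690


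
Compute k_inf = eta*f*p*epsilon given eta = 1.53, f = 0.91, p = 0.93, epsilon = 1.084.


k_inf = eta * f * p * epsilon
k_inf = 1.53 * 0.91 * 0.93 * 1.084
k_inf = 1.4036

1.4036


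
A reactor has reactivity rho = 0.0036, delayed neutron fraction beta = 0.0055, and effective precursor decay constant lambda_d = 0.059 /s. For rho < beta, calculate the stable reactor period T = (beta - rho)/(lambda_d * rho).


T = (beta - rho) / (lambda_d * rho)
T = (0.0055 - 0.0036) / (0.059 * 0.0036)
T = 8.9454 s

8.9454


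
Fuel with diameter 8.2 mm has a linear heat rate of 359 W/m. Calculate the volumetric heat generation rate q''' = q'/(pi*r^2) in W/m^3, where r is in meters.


r = D / 2 / 1000 = 8.2 / 2 / 1000 = 0.0041 m
q''' = q' / (pi * r^2)
q''' = 359 / (pi * 0.0041^2)
q''' = 6.7979e+06 W/m^3

6.7979e+06


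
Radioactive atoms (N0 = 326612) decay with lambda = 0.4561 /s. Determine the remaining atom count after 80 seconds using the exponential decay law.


N = N0 * exp(-lambda * t)
N = 326612 * exp(-0.4561 * 80)
N = 4.6505e-11

4.6505e-11


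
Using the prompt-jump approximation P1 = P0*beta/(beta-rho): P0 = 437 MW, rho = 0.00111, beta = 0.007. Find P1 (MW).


P1/P0 = beta / (beta - rho)
P1/P0 = 0.007 / (0.007 - 0.00111) = 1.188455
P1 = 437 * 1.188455 = 519.35 MW

519.35


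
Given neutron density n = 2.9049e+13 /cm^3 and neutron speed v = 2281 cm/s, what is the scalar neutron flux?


phi = n * v
phi = 2.9049e+13 * 2281
phi = 6.6261e+16 /cm^2/s

6.6261e+16


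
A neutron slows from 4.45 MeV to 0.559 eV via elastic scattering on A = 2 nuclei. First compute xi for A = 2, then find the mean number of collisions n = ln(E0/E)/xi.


xi = 1 + (A-1)^2/(2A)*ln((A-1)/(A+1)) = 0.7253469 (for A = 2)
n = ln(E0/E) / xi
n = ln(4.45e6 / 0.559) / 0.7253469
n = ln(7.960644e+06) / 0.7253469 = 21.907

21.907


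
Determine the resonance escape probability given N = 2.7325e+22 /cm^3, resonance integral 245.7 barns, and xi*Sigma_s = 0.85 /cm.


p = exp(-N * I * 1e-24 / (xi*Sigma_s))
p = exp(-2.7325e+22 * 245.7 * 1e-24 / 0.85)
p = 3.7129e-04

3.7129e-04


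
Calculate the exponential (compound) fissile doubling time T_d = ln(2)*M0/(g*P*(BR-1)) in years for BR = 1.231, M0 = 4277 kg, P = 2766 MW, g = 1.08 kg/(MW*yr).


Breeding gain G = BR - 1 = 1.231 - 1 = 0.231
Fissile production rate = g * P * G = 1.08 * 2766 * 0.231 = 690.06168 kg/yr
T_d = ln(2) * M0 / (g * P * G)
T_d = ln(2) * 4277 / 690.06168 = 4.2961 yr

4.2961


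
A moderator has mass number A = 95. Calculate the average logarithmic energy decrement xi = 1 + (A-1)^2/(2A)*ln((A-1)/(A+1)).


xi = 1 + (A-1)^2/(2A) * ln((A-1)/(A+1))
xi = 1 + (95-1)^2/(2*95) * ln((95-1)/(95 +1))
xi = 0.020906

0.020906


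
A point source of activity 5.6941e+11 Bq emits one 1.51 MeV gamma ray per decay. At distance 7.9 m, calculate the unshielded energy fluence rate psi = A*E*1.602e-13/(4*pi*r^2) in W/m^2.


psi = A * E * 1.602e-13 / (4*pi*r^2)
psi = 5.6941e+11 * 1.51 * 1.602e-13 / (4*pi*7.9^2)
psi = 1.7563e-04 W/m^2

1.7563e-04


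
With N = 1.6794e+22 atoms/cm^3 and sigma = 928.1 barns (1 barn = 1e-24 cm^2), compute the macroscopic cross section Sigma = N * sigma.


Sigma = N * sigma_barns * 1e-24
Sigma = 1.6794e+22 * 928.1 * 1e-24
Sigma = 15.587 /cm

15.587


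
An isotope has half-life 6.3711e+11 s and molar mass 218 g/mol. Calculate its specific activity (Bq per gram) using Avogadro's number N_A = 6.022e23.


lambda = ln(2) / t_half = ln(2) / 6.3711e+11 = 1.087955e-12 /s
SA = lambda * N_A / M
SA = 1.087955e-12 * 6.022e23 / 218
SA = 3.0054e+09 Bq/g

3.0054e+09


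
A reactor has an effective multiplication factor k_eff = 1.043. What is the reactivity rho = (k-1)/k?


rho = (k_eff - 1) / k_eff
rho = (1.043 - 1) / 1.043
rho = 0.041227

0.041227


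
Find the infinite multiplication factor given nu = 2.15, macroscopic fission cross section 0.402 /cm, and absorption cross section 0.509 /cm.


k_inf = nu * Sigma_f / Sigma_a
k_inf = 2.15 * 0.402 / 0.509
k_inf = 1.6980

1.6980


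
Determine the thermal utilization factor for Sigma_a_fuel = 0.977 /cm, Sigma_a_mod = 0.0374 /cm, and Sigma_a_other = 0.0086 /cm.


f = Sigma_a_fuel / (Sigma_a_fuel + Sigma_a_mod + Sigma_a_other)
f = 0.977 / (0.977 + 0.0374 + 0.0086)
f = 0.95503

0.95503


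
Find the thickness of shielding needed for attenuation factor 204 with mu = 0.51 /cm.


x = ln(factor) / mu
x = ln(204) / 0.51
x = 10.428 cm

10.428


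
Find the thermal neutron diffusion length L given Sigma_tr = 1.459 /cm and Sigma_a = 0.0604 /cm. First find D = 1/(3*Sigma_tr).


D = 1 / (3 * Sigma_tr) = 1 / (3 * 1.459) = 0.2284670 cm
L = sqrt(D / Sigma_a)
L = sqrt(0.2284670 / 0.0604)
L = 1.9449 cm

1.9449


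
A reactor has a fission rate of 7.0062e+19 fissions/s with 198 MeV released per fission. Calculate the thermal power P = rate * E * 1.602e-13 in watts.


P = fission_rate * E_MeV * 1.602e-13
P = 7.0062e+19 * 198 * 1.602e-13
P = 2.2223e+09 W

2.2223e+09


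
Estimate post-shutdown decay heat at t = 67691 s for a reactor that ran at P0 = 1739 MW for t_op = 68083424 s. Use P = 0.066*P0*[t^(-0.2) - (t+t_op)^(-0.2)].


P/P0 = 0.066 * [t^(-0.2) - (t + t_op)^(-0.2)]
P/P0 = 0.066 * [67691^(-0.2) - (67691 + 68083424)^(-0.2)]
P/P0 = 0.066 * [0.1081170 - 0.02712098] = 0.005345737
P = 1739 * 0.005345737 = 9.2962 MW

9.2962


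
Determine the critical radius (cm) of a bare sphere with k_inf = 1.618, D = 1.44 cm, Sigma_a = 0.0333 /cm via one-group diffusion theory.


L^2 = D / Sigma_a = 1.44 / 0.0333 = 43.24324 cm^2
B_m^2 = (k_inf - 1) / L^2 = (1.618 - 1) / 43.24324 = 0.01429125 /cm^2
For a bare sphere: B_g = pi/R, so R_c = pi / sqrt(B_m^2)
R_c = pi / sqrt(0.01429125) = 26.279 cm

26.279


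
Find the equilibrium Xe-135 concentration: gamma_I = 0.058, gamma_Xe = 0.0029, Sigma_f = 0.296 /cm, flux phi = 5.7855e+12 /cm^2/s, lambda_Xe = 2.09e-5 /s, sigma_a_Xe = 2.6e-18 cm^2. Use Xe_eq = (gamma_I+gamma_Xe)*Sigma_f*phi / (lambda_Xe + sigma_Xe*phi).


Xe_eq = (gamma_I + gamma_Xe) * Sigma_f * phi / (lambda_Xe + sigma_Xe * phi)
Numerator = (0.058 + 0.0029) * 0.296 * 5.7855e+12 = 1.042917e+11
Denominator = 2.09e-5 + 2.6e-18 * 5.7855e+12 = 3.594230e-05
Xe_eq = 1.042917e+11 / 3.594230e-05 = 2.9016e+15 /cm^3

2.9016e+15


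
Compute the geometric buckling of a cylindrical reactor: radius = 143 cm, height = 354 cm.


B^2 = (2.405/R)^2 + (pi/H)^2
B^2 = (2.405/143)^2 + (pi/354)^2
B^2 = 3.6161e-04 /cm^2

3.6161e-04


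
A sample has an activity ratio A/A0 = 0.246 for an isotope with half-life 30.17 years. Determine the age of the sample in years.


lambda = ln(2) / t_half = ln(2) / 30.17 = 0.02297472 /yr
t = -ln(A/A0) / lambda
t = -ln(0.246) / 0.02297472
t = 61.042 yr

61.042


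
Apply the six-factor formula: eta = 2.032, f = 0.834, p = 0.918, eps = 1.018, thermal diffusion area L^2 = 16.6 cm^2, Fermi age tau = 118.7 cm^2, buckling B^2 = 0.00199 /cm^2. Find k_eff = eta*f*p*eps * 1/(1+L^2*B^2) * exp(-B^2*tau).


k_inf = eta*f*p*eps = 2.032*0.834*0.918*1.018 = 1.583727
P_TNL = 1/(1 + L^2*B^2) = 1/(1 + 16.6*0.00199) = 0.9680223
P_FNL = exp(-B^2*tau) = exp(-0.00199*118.7) = 0.7896125
k_eff = k_inf * P_TNL * P_FNL = 1.583727 * 0.9680223 * 0.7896125
k_eff = 1.2105

1.2105


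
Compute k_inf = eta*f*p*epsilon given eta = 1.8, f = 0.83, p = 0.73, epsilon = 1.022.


k_inf = eta * f * p * epsilon
k_inf = 1.8 * 0.83 * 0.73 * 1.022
k_inf = 1.1146

1.1146


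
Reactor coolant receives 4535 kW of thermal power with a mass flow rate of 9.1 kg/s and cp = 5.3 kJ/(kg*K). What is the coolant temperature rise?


dT = Q / (m_dot * cp)
dT = 4535 / (9.1 * 5.3)
dT = 94.029 C

94.029


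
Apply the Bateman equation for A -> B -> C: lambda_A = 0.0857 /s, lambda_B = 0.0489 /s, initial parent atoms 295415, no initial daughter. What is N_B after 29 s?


N_B(t) = lambda_A * N_A0 / (lambda_B - lambda_A) * [exp(-lambda_A*t) - exp(-lambda_B*t)]
exp(-0.0857*29) = 0.08330056; exp(-0.0489*29) = 0.2421737
N_B = 0.0857 * 295415 / (0.0489 - 0.0857) * (0.08330056 - 0.2421737)
N_B = 109299

109299


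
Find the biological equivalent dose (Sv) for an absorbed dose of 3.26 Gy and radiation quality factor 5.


H = D * Q
H = 3.26 * 5
H = 16.300 Sv

16.300


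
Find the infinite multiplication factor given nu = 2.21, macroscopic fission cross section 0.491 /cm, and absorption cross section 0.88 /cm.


k_inf = nu * Sigma_f / Sigma_a
k_inf = 2.21 * 0.491 / 0.88
k_inf = 1.2331

1.2331


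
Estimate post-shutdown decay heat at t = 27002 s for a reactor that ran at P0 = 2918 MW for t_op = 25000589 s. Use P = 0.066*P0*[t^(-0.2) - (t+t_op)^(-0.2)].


P/P0 = 0.066 * [t^(-0.2) - (t + t_op)^(-0.2)]
P/P0 = 0.066 * [27002^(-0.2) - (27002 + 25000589)^(-0.2)]
P/P0 = 0.066 * [0.1299334 - 0.03313723] = 0.006388547
P = 2918 * 0.006388547 = 18.642 MW

18.642


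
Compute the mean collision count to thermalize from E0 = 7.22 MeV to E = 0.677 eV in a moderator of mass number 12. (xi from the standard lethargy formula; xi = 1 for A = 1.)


xi = 1 + (A-1)^2/(2A)*ln((A-1)/(A+1)) = 0.1577690 (for A = 12)
n = ln(E0/E) / xi
n = ln(7.22e6 / 0.677) / 0.1577690
n = ln(1.066470e+07) / 0.1577690 = 102.57

102.57


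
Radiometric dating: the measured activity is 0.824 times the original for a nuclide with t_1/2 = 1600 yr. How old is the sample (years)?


lambda = ln(2) / t_half = ln(2) / 1600 = 4.332170e-04 /yr
t = -ln(A/A0) / lambda
t = -ln(0.824) / 4.332170e-04
t = 446.85 yr

446.85


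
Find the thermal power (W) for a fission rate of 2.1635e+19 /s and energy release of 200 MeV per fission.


P = fission_rate * E_MeV * 1.602e-13
P = 2.1635e+19 * 200 * 1.602e-13
P = 6.9319e+08 W

6.9319e+08


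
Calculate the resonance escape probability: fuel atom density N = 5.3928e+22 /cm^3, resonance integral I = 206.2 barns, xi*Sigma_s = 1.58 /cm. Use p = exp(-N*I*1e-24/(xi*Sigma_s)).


p = exp(-N * I * 1e-24 / (xi*Sigma_s))
p = exp(-5.3928e+22 * 206.2 * 1e-24 / 1.58)
p = 8.7793e-04

8.7793e-04


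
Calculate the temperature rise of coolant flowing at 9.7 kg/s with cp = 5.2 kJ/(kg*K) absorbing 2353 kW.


dT = Q / (m_dot * cp)
dT = 2353 / (9.7 * 5.2)
dT = 46.649 C

46.649


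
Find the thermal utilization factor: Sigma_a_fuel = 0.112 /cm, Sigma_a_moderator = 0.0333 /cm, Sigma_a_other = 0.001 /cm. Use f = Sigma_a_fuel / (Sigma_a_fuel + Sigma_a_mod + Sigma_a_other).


f = Sigma_a_fuel / (Sigma_a_fuel + Sigma_a_mod + Sigma_a_other)
f = 0.112 / (0.112 + 0.0333 + 0.001)
f = 0.76555

0.76555


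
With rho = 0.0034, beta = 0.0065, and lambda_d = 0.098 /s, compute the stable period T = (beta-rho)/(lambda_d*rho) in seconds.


T = (beta - rho) / (lambda_d * rho)
T = (0.0065 - 0.0034) / (0.098 * 0.0034)
T = 9.3037 s

9.3037


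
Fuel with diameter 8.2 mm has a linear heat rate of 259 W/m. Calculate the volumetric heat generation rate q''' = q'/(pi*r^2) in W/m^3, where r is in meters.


r = D / 2 / 1000 = 8.2 / 2 / 1000 = 0.0041 m
q''' = q' / (pi * r^2)
q''' = 259 / (pi * 0.0041^2)
q''' = 4.9044e+06 W/m^3

4.9044e+06


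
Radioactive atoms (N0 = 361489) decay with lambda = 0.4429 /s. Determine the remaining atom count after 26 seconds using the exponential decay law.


N = N0 * exp(-lambda * t)
N = 361489 * exp(-0.4429 * 26)
N = 3.6060

3.6060


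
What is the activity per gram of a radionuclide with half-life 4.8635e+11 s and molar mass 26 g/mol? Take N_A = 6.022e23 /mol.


lambda = ln(2) / t_half = ln(2) / 4.8635e+11 = 1.425202e-12 /s
SA = lambda * N_A / M
SA = 1.425202e-12 * 6.022e23 / 26
SA = 3.3010e+10 Bq/g

3.3010e+10


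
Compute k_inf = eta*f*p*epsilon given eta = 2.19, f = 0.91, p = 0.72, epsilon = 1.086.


k_inf = eta * f * p * epsilon
k_inf = 2.19 * 0.91 * 0.72 * 1.086
k_inf = 1.5583

1.5583


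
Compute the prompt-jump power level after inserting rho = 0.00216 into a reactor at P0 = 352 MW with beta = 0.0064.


P1/P0 = beta / (beta - rho)
P1/P0 = 0.0064 / (0.0064 - 0.00216) = 1.509434
P1 = 352 * 1.509434 = 531.32 MW

531.32


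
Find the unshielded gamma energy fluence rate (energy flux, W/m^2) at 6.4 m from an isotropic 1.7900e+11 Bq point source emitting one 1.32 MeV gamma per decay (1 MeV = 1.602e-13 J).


psi = A * E * 1.602e-13 / (4*pi*r^2)
psi = 1.7900e+11 * 1.32 * 1.602e-13 / (4*pi*6.4^2)
psi = 7.3539e-05 W/m^2

7.3539e-05


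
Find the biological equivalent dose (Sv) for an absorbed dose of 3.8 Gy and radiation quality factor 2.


H = D * Q
H = 3.8 * 2
H = 7.6000 Sv

7.6000


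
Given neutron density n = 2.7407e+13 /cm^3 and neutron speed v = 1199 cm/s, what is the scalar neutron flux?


phi = n * v
phi = 2.7407e+13 * 1199
phi = 3.2861e+16 /cm^2/s

3.2861e+16


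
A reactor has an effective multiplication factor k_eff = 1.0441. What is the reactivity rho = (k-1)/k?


rho = (k_eff - 1) / k_eff
rho = (1.0441 - 1) / 1.0441
rho = 0.042237

0.042237


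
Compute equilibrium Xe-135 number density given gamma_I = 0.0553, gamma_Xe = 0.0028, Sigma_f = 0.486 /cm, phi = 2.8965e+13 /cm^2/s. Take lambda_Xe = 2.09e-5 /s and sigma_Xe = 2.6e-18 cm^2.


Xe_eq = (gamma_I + gamma_Xe) * Sigma_f * phi / (lambda_Xe + sigma_Xe * phi)
Numerator = (0.0553 + 0.0028) * 0.486 * 2.8965e+13 = 8.178731e+11
Denominator = 2.09e-5 + 2.6e-18 * 2.8965e+13 = 9.620900e-05
Xe_eq = 8.178731e+11 / 9.620900e-05 = 8.5010e+15 /cm^3

8.5010e+15


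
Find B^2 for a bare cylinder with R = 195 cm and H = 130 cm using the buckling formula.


B^2 = (2.405/R)^2 + (pi/H)^2
B^2 = (2.405/195)^2 + (pi/130)^2
B^2 = 7.3611e-04 /cm^2

7.3611e-04


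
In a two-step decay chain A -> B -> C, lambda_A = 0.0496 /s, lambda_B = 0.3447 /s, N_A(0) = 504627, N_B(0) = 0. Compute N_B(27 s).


N_B(t) = lambda_A * N_A0 / (lambda_B - lambda_A) * [exp(-lambda_A*t) - exp(-lambda_B*t)]
exp(-0.0496*27) = 0.2620552; exp(-0.3447*27) = 9.079558e-05
N_B = 0.0496 * 504627 / (0.3447 - 0.0496) * (0.2620552 - 9.079558e-05)
N_B = 22219

22219


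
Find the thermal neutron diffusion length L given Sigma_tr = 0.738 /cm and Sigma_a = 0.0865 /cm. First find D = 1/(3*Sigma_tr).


D = 1 / (3 * Sigma_tr) = 1 / (3 * 0.738) = 0.4516712 cm
L = sqrt(D / Sigma_a)
L = sqrt(0.4516712 / 0.0865)
L = 2.2851 cm

2.2851


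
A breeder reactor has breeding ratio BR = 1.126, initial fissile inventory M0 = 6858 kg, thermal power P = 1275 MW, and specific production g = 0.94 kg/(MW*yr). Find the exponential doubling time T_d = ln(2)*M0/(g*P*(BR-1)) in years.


Breeding gain G = BR - 1 = 1.126 - 1 = 0.126
Fissile production rate = g * P * G = 0.94 * 1275 * 0.126 = 151.011 kg/yr
T_d = ln(2) * M0 / (g * P * G)
T_d = ln(2) * 6858 / 151.011 = 31.479 yr

31.479


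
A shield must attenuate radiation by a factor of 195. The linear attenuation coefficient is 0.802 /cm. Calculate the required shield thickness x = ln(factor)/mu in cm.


x = ln(factor) / mu
x = ln(195) / 0.802
x = 6.5748 cm

6.5748


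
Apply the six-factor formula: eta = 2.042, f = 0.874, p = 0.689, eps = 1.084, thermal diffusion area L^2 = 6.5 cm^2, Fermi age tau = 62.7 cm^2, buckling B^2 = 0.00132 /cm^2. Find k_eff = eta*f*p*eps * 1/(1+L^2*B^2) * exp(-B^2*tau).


k_inf = eta*f*p*eps = 2.042*0.874*0.689*1.084 = 1.332956
P_TNL = 1/(1 + L^2*B^2) = 1/(1 + 6.5*0.00132) = 0.9914930
P_FNL = exp(-B^2*tau) = exp(-0.00132*62.7) = 0.9205684
k_eff = k_inf * P_TNL * P_FNL = 1.332956 * 0.9914930 * 0.9205684
k_eff = 1.2166

1.2166


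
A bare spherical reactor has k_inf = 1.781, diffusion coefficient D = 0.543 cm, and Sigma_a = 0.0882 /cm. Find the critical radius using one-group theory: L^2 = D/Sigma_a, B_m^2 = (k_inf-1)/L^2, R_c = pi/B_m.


L^2 = D / Sigma_a = 0.543 / 0.0882 = 6.156463 cm^2
B_m^2 = (k_inf - 1) / L^2 = (1.781 - 1) / 6.156463 = 0.1268586 /cm^2
For a bare sphere: B_g = pi/R, so R_c = pi / sqrt(B_m^2)
R_c = pi / sqrt(0.1268586) = 8.8204 cm

8.8204


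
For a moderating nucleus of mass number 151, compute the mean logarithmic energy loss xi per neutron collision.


xi = 1 + (A-1)^2/(2A) * ln((A-1)/(A+1))
xi = 1 + (151-1)^2/(2*151) * ln((151-1)/(151 +1))
xi = 0.013187

0.013187


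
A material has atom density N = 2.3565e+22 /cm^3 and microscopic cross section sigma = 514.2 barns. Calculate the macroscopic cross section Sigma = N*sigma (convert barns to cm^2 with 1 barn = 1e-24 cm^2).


Sigma = N * sigma_barns * 1e-24
Sigma = 2.3565e+22 * 514.2 * 1e-24
Sigma = 12.117 /cm

12.117


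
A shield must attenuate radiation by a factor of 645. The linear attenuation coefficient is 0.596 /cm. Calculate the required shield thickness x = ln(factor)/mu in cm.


x = ln(factor) / mu
x = ln(645) / 0.596
x = 10.854 cm

10.854


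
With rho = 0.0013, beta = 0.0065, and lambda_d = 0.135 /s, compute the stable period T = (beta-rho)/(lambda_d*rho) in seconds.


T = (beta - rho) / (lambda_d * rho)
T = (0.0065 - 0.0013) / (0.135 * 0.0013)
T = 29.630 s

29.630


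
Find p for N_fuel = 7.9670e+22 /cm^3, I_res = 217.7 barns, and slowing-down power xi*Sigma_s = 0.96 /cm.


p = exp(-N * I * 1e-24 / (xi*Sigma_s))
p = exp(-7.9670e+22 * 217.7 * 1e-24 / 0.96)
p = 1.4245e-08

1.4245e-08


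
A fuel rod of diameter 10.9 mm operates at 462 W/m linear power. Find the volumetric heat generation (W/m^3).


r = D / 2 / 1000 = 10.9 / 2 / 1000 = 0.00545 m
q''' = q' / (pi * r^2)
q''' = 462 / (pi * 0.00545^2)
q''' = 4.9511e+06 W/m^3

4.9511e+06


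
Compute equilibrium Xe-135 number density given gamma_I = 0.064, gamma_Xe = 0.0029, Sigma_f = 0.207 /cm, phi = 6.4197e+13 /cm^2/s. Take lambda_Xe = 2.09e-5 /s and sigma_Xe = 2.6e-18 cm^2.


Xe_eq = (gamma_I + gamma_Xe) * Sigma_f * phi / (lambda_Xe + sigma_Xe * phi)
Numerator = (0.064 + 0.0029) * 0.207 * 6.4197e+13 = 8.890193e+11
Denominator = 2.09e-5 + 2.6e-18 * 6.4197e+13 = 1.878122e-04
Xe_eq = 8.890193e+11 / 1.878122e-04 = 4.7336e+15 /cm^3

4.7336e+15


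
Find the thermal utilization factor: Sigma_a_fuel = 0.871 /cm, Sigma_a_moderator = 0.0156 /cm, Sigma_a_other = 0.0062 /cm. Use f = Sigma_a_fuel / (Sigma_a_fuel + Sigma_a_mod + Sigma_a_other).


f = Sigma_a_fuel / (Sigma_a_fuel + Sigma_a_mod + Sigma_a_other)
f = 0.871 / (0.871 + 0.0156 + 0.0062)
f = 0.97558

0.97558


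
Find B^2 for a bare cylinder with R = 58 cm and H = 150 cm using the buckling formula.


B^2 = (2.405/R)^2 + (pi/H)^2
B^2 = (2.405/58)^2 + (pi/150)^2
B^2 = 0.0021580 /cm^2

0.0021580


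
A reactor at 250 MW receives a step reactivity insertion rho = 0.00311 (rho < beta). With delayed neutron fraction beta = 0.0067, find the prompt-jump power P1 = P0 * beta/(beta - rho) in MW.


P1/P0 = beta / (beta - rho)
P1/P0 = 0.0067 / (0.0067 - 0.00311) = 1.866295
P1 = 250 * 1.866295 = 466.57 MW

466.57


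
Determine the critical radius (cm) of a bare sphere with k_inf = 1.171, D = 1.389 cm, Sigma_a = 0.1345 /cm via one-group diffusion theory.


L^2 = D / Sigma_a = 1.389 / 0.1345 = 10.32714 cm^2
B_m^2 = (k_inf - 1) / L^2 = (1.171 - 1) / 10.32714 = 0.01655831 /cm^2
For a bare sphere: B_g = pi/R, so R_c = pi / sqrt(B_m^2)
R_c = pi / sqrt(0.01655831) = 24.414 cm

24.414


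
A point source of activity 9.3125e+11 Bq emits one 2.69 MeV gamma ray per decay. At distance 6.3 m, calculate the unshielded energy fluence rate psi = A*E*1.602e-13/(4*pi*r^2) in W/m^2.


psi = A * E * 1.602e-13 / (4*pi*r^2)
psi = 9.3125e+11 * 2.69 * 1.602e-13 / (4*pi*6.3^2)
psi = 8.0462e-04 W/m^2

8.0462e-04


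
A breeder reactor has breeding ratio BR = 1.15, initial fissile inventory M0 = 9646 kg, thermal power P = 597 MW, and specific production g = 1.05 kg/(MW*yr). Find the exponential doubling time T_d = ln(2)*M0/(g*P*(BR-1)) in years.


Breeding gain G = BR - 1 = 1.15 - 1 = 0.15
Fissile production rate = g * P * G = 1.05 * 597 * 0.15 = 94.0275 kg/yr
T_d = ln(2) * M0 / (g * P * G)
T_d = ln(2) * 9646 / 94.0275 = 71.108 yr

71.108


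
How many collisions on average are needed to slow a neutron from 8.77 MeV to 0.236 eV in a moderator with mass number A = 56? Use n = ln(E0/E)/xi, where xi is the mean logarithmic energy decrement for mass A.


xi = 1 + (A-1)^2/(2A)*ln((A-1)/(A+1)) = 0.03529286 (for A = 56)
n = ln(E0/E) / xi
n = ln(8.77e6 / 0.236) / 0.03529286
n = ln(3.716102e+07) / 0.03529286 = 493.89

493.89


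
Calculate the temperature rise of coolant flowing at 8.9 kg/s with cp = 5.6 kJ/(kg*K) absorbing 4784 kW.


dT = Q / (m_dot * cp)
dT = 4784 / (8.9 * 5.6)
dT = 95.987 C

95.987


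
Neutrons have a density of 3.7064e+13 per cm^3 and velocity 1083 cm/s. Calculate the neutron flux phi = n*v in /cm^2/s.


phi = n * v
phi = 3.7064e+13 * 1083
phi = 4.0140e+16 /cm^2/s

4.0140e+16


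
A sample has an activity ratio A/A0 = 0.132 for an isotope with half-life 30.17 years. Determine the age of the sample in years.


lambda = ln(2) / t_half = ln(2) / 30.17 = 0.02297472 /yr
t = -ln(A/A0) / lambda
t = -ln(0.132) / 0.02297472
t = 88.138 yr

88.138


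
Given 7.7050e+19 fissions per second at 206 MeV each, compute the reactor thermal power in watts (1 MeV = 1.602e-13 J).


P = fission_rate * E_MeV * 1.602e-13
P = 7.7050e+19 * 206 * 1.602e-13
P = 2.5427e+09 W

2.5427e+09


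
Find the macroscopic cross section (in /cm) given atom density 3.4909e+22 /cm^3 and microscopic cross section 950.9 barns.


Sigma = N * sigma_barns * 1e-24
Sigma = 3.4909e+22 * 950.9 * 1e-24
Sigma = 33.195 /cm

33.195


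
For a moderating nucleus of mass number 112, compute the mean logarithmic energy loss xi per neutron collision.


xi = 1 + (A-1)^2/(2A) * ln((A-1)/(A+1))
xi = 1 + (112-1)^2/(2*112) * ln((112-1)/(112 +1))
xi = 0.017751

0.017751


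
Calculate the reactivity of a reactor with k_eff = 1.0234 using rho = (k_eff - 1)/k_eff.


rho = (k_eff - 1) / k_eff
rho = (1.0234 - 1) / 1.0234
rho = 0.022865

0.022865


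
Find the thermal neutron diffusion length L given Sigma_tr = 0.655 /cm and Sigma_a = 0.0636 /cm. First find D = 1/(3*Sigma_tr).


D = 1 / (3 * Sigma_tr) = 1 / (3 * 0.655) = 0.5089059 cm
L = sqrt(D / Sigma_a)
L = sqrt(0.5089059 / 0.0636)
L = 2.8287 cm

2.8287


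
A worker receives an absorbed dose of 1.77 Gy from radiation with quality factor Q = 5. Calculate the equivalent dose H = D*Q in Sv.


H = D * Q
H = 1.77 * 5
H = 8.8500 Sv

8.8500


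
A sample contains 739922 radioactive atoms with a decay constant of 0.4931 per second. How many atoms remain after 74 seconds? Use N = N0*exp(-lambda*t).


N = N0 * exp(-lambda * t)
N = 739922 * exp(-0.4931 * 74)
N = 1.0521e-10

1.0521e-10


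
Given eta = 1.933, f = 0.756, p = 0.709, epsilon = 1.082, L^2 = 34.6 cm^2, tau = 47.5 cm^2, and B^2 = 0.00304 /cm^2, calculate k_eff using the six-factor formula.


k_inf = eta*f*p*eps = 1.933*0.756*0.709*1.082 = 1.121056
P_TNL = 1/(1 + L^2*B^2) = 1/(1 + 34.6*0.00304) = 0.9048267
P_FNL = exp(-B^2*tau) = exp(-0.00304*47.5) = 0.8655415
k_eff = k_inf * P_TNL * P_FNL = 1.121056 * 0.9048267 * 0.8655415
k_eff = 0.87797

0.87797


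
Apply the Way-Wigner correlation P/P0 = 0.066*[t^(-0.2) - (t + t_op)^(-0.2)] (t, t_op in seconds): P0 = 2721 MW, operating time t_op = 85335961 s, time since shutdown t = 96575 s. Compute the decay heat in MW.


P/P0 = 0.066 * [t^(-0.2) - (t + t_op)^(-0.2)]
P/P0 = 0.066 * [96575^(-0.2) - (96575 + 85335961)^(-0.2)]
P/P0 = 0.066 * [0.1006994 - 0.02592241] = 0.004935281
P = 2721 * 0.004935281 = 13.429 MW

13.429


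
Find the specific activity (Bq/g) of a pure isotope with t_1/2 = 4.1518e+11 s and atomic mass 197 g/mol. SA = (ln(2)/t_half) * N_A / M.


lambda = ln(2) / t_half = ln(2) / 4.1518e+11 = 1.669510e-12 /s
SA = lambda * N_A / M
SA = 1.669510e-12 * 6.022e23 / 197
SA = 5.1034e+09 Bq/g

5.1034e+09


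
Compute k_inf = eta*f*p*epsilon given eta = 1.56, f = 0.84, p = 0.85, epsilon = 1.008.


k_inf = eta * f * p * epsilon
k_inf = 1.56 * 0.84 * 0.85 * 1.008
k_inf = 1.1228

1.1228


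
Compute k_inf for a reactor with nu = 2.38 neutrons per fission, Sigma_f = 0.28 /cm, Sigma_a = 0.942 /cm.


k_inf = nu * Sigma_f / Sigma_a
k_inf = 2.38 * 0.28 / 0.942
k_inf = 0.70743

0.70743


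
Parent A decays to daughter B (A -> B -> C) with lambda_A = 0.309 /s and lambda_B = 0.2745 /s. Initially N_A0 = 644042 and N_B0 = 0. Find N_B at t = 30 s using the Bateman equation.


N_B(t) = lambda_A * N_A0 / (lambda_B - lambda_A) * [exp(-lambda_A*t) - exp(-lambda_B*t)]
exp(-0.309*30) = 9.420851e-05; exp(-0.2745*30) = 2.652070e-04
N_B = 0.309 * 644042 / (0.2745 - 0.309) * (9.420851e-05 - 2.652070e-04)
N_B = 986.38

986.38


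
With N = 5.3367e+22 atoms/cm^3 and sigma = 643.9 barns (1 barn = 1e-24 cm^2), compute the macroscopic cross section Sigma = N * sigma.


Sigma = N * sigma_barns * 1e-24
Sigma = 5.3367e+22 * 643.9 * 1e-24
Sigma = 34.363 /cm

34.363


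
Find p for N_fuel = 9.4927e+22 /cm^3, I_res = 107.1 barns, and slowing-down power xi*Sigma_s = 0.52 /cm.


p = exp(-N * I * 1e-24 / (xi*Sigma_s))
p = exp(-9.4927e+22 * 107.1 * 1e-24 / 0.52)
p = 3.2283e-09

3.2283e-09


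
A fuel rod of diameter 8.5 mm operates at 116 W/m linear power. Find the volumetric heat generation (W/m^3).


r = D / 2 / 1000 = 8.5 / 2 / 1000 = 0.00425 m
q''' = q' / (pi * r^2)
q''' = 116 / (pi * 0.00425^2)
q''' = 2.0442e+06 W/m^3

2.0442e+06


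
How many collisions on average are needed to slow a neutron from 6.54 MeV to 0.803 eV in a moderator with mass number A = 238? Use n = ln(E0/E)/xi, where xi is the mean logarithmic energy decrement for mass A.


xi = 1 + (A-1)^2/(2A)*ln((A-1)/(A+1)) = 0.008379872 (for A = 238)
n = ln(E0/E) / xi
n = ln(6.54e6 / 0.803) / 0.008379872
n = ln(8.144458e+06) / 0.008379872 = 1898.9

1898.9


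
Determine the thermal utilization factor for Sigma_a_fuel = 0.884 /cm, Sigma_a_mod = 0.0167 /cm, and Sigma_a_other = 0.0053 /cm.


f = Sigma_a_fuel / (Sigma_a_fuel + Sigma_a_mod + Sigma_a_other)
f = 0.884 / (0.884 + 0.0167 + 0.0053)
f = 0.97572

0.97572


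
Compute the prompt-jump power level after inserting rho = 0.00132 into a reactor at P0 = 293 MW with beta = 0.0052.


P1/P0 = beta / (beta - rho)
P1/P0 = 0.0052 / (0.0052 - 0.00132) = 1.340206
P1 = 293 * 1.340206 = 392.68 MW

392.68


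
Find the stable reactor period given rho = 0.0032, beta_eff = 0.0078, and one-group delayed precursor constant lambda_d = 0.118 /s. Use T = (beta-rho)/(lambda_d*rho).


T = (beta - rho) / (lambda_d * rho)
T = (0.0078 - 0.0032) / (0.118 * 0.0032)
T = 12.182 s

12.182


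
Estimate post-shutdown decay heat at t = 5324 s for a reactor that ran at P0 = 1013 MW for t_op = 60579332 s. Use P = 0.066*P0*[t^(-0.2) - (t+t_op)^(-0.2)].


P/P0 = 0.066 * [t^(-0.2) - (t + t_op)^(-0.2)]
P/P0 = 0.066 * [5324^(-0.2) - (5324 + 60579332)^(-0.2)]
P/P0 = 0.066 * [0.1797846 - 0.02776690] = 0.01003317
P = 1013 * 0.01003317 = 10.164 MW

10.164


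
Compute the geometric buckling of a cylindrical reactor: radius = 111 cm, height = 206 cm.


B^2 = (2.405/R)^2 + (pi/H)^2
B^2 = (2.405/111)^2 + (pi/206)^2
B^2 = 7.0202e-04 /cm^2

7.0202e-04


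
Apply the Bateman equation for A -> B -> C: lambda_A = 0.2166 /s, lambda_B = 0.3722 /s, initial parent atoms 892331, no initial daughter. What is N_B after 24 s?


N_B(t) = lambda_A * N_A0 / (lambda_B - lambda_A) * [exp(-lambda_A*t) - exp(-lambda_B*t)]
exp(-0.2166*24) = 0.005525398; exp(-0.3722*24) = 1.319879e-04
N_B = 0.2166 * 892331 / (0.3722 - 0.2166) * (0.005525398 - 1.319879e-04)
N_B = 6699.4

6699.4


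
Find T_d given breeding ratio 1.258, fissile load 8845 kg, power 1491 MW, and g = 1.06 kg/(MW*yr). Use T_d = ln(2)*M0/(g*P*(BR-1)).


Breeding gain G = BR - 1 = 1.258 - 1 = 0.258
Fissile production rate = g * P * G = 1.06 * 1491 * 0.258 = 407.75868 kg/yr
T_d = ln(2) * M0 / (g * P * G)
T_d = ln(2) * 8845 / 407.75868 = 15.036 yr

15.036


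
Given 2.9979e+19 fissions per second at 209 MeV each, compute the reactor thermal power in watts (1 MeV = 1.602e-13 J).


P = fission_rate * E_MeV * 1.602e-13
P = 2.9979e+19 * 209 * 1.602e-13
P = 1.0038e+09 W

1.0038e+09


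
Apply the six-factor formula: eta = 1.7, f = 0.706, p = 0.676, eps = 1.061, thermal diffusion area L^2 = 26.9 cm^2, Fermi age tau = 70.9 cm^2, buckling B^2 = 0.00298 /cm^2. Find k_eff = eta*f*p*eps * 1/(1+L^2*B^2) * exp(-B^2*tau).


k_inf = eta*f*p*eps = 1.7*0.706*0.676*1.061 = 0.8608266
P_TNL = 1/(1 + L^2*B^2) = 1/(1 + 26.9*0.00298) = 0.9257871
P_FNL = exp(-B^2*tau) = exp(-0.00298*70.9) = 0.8095457
k_eff = k_inf * P_TNL * P_FNL = 0.8608266 * 0.9257871 * 0.8095457
k_eff = 0.64516

0.64516


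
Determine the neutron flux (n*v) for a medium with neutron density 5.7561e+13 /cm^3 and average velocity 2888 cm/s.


phi = n * v
phi = 5.7561e+13 * 2888
phi = 1.6624e+17 /cm^2/s

1.6624e+17


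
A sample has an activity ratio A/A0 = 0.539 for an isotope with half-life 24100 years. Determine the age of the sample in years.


lambda = ln(2) / t_half = ln(2) / 24100 = 2.876129e-05 /yr
t = -ln(A/A0) / lambda
t = -ln(0.539) / 2.876129e-05
t = 21489 yr

21489


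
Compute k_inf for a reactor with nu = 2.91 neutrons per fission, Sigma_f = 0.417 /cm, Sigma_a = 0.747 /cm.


k_inf = nu * Sigma_f / Sigma_a
k_inf = 2.91 * 0.417 / 0.747
k_inf = 1.6245

1.6245


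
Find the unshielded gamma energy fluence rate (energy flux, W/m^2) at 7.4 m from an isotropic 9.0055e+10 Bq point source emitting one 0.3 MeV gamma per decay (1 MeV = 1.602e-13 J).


psi = A * E * 1.602e-13 / (4*pi*r^2)
psi = 9.0055e+10 * 0.3 * 1.602e-13 / (4*pi*7.4^2)
psi = 6.2895e-06 W/m^2

6.2895e-06


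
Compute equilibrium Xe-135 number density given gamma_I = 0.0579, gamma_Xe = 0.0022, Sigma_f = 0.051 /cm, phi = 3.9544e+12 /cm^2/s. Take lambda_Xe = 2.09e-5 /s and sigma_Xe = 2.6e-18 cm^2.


Xe_eq = (gamma_I + gamma_Xe) * Sigma_f * phi / (lambda_Xe + sigma_Xe * phi)
Numerator = (0.0579 + 0.0022) * 0.051 * 3.9544e+12 = 1.212063e+10
Denominator = 2.09e-5 + 2.6e-18 * 3.9544e+12 = 3.118144e-05
Xe_eq = 1.212063e+10 / 3.118144e-05 = 3.8871e+14 /cm^3

3.8871e+14


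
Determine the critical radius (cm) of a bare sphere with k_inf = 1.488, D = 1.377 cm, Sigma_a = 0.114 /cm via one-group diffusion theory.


L^2 = D / Sigma_a = 1.377 / 0.114 = 12.07895 cm^2
B_m^2 = (k_inf - 1) / L^2 = (1.488 - 1) / 12.07895 = 0.04040086 /cm^2
For a bare sphere: B_g = pi/R, so R_c = pi / sqrt(B_m^2)
R_c = pi / sqrt(0.04040086) = 15.630 cm

15.630


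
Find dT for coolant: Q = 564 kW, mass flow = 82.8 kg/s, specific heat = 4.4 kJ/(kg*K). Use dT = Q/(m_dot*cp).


dT = Q / (m_dot * cp)
dT = 564 / (82.8 * 4.4)
dT = 1.5481 C

1.5481


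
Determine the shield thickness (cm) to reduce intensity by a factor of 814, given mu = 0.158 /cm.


x = ln(factor) / mu
x = ln(814) / 0.158
x = 42.417 cm

42.417


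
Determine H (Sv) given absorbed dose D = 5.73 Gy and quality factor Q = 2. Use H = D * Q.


H = D * Q
H = 5.73 * 2
H = 11.460 Sv

11.460


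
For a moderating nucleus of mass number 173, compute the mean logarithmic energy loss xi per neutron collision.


xi = 1 + (A-1)^2/(2A) * ln((A-1)/(A+1))
xi = 1 + (173-1)^2/(2*173) * ln((173-1)/(173 +1))
xi = 0.011516

0.011516


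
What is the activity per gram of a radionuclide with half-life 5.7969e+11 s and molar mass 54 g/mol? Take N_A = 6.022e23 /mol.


lambda = ln(2) / t_half = ln(2) / 5.7969e+11 = 1.195720e-12 /s
SA = lambda * N_A / M
SA = 1.195720e-12 * 6.022e23 / 54
SA = 1.3334e+10 Bq/g

1.3334e+10


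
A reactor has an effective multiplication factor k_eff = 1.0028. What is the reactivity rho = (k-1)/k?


rho = (k_eff - 1) / k_eff
rho = (1.0028 - 1) / 1.0028
rho = 0.0027922

0.0027922


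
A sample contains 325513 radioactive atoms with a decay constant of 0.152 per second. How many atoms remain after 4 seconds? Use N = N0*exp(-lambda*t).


N = N0 * exp(-lambda * t)
N = 325513 * exp(-0.152 * 4)
N = 177222

177222


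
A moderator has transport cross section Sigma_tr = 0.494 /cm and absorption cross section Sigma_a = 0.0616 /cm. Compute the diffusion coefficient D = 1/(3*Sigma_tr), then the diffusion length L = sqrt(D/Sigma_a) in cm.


D = 1 / (3 * Sigma_tr) = 1 / (3 * 0.494) = 0.6747638 cm
L = sqrt(D / Sigma_a)
L = sqrt(0.6747638 / 0.0616)
L = 3.3097 cm

3.3097


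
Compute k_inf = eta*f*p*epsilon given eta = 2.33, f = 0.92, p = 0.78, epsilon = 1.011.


k_inf = eta * f * p * epsilon
k_inf = 2.33 * 0.92 * 0.78 * 1.011
k_inf = 1.6904

1.6904


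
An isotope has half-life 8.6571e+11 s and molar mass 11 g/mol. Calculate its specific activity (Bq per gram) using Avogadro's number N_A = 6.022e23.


lambda = ln(2) / t_half = ln(2) / 8.6571e+11 = 8.006690e-13 /s
SA = lambda * N_A / M
SA = 8.006690e-13 * 6.022e23 / 11
SA = 4.3833e+10 Bq/g

4.3833e+10
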